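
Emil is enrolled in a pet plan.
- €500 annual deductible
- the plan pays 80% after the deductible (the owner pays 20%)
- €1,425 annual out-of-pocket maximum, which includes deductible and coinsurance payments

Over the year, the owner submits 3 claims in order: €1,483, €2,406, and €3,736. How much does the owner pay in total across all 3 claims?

€1,425

Claim 1 (€1,483): €500 to deductible, leaving €983; 20% of €983 = €196.60. Owner pays €696.60; OOP now €696.60.
Claim 2 (€2,406): 20% coinsurance on €2,406 = €481.20. Cost to owner: €481.20. OOP to date €1,177.80.
Claim 3 (€3,736): deductible already satisfied, so owner's share is 20% × €3,736 = €747.20. OOP would hit €1,925 > €1,425, so the cap limits the owner to €1,425 − €1,177.80 = €247.20.
Total paid by the owner: €696.60 + €481.20 + €247.20 = €1,425.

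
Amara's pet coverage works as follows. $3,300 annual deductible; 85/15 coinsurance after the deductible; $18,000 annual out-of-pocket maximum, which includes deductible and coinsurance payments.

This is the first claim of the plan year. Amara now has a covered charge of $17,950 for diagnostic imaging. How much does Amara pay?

Deductible not yet touched, so the first $3,300 of the bill goes to the deductible.
That leaves $17,950 − $3,300 = $14,650 for coinsurance.
Owner's 15% share of $14,650 is $2,197.50.
That puts the owner's cost at $3,300 + $2,197.50 = $5,497.50 before any cap.
Total out-of-pocket so far would be $0 + $5,497.50 = $5,497.50, below the $18,000 cap — no reduction.

$5,497.50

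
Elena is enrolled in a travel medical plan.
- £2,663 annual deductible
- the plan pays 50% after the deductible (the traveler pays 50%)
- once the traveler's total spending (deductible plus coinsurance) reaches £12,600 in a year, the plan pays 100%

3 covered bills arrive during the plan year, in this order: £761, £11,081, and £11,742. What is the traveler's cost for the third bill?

Claim 1 (£761): all of it applies to the deductible. Traveler owes £761 (running OOP £761).
Claim 2 (£11,081): £1,902 finishes the deductible; £9,179 goes to coinsurance; traveler's 50% is £4,589.50. Cost to traveler: £6,491.50. OOP to date £7,252.50.
Claim 3 (£11,742): 50% coinsurance on £11,742 = £5,871. Adding that to £7,252.50 gives £13,123.50, past the £12,600 cap; traveler pays only £12,600 − £7,252.50 = £5,347.50.

£5,347.50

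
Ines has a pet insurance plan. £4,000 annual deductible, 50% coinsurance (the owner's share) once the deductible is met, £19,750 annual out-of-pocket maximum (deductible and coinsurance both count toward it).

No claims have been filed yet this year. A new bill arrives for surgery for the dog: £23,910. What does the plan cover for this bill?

Nothing has been paid toward the £4,000 deductible, so the first £4,000 of this charge is applied there.
The remaining £19,910 (= £23,910 − £4,000) moves to coinsurance.
Owner's 50% share of £19,910 is £9,955.
That puts the owner's cost at £4,000 + £9,955 = £13,955 before any cap.
Year-to-date out-of-pocket becomes £0 + £13,955 = £13,955, still under the £19,750 maximum, so no cap applies.
The plan picks up £23,910 − £13,955 = £9,955.

£9,955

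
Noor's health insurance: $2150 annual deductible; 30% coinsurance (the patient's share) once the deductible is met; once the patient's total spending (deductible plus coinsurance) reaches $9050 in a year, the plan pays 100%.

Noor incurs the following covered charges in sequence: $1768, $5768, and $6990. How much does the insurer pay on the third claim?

Claim 1 — $1768: all of it applies to the deductible. Cost to patient: $1768. OOP to date $1768. Plan pays $1768 − $1768 = $0.
Claim 2 — $5768: deductible takes $382, $5386 remains; coinsurance $5386 × 30% = $1615.80. Patient pays $1997.80; OOP now $3765.80. Insurer: $5768 − $1997.80 = $3770.20.
Claim 3 — $6990: 30% coinsurance on $6990 = $2097. Patient owes $2097 (running OOP $5862.80). Plan pays $6990 − $2097 = $4893.

$4893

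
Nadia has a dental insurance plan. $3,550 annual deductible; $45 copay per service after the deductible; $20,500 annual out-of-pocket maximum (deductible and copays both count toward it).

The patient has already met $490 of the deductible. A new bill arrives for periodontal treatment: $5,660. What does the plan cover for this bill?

$2,555

$490 of the $3,550 deductible is already met, leaving $3,060.
That leaves $5,660 − $3,060 = $2,600 for the copay.
Copay on this service: $45.
So the patient owes $3,060 + $45 = $3,105 before any cap.
Cumulative spending $490 + $3,105 = $3,595 stays under the $20,500 maximum.
Insurer pays the balance: $5,660 − $3,105 = $2,555.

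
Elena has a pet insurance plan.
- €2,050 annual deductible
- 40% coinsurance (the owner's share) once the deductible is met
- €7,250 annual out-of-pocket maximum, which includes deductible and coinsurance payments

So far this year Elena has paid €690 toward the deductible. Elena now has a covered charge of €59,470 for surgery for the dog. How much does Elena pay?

€6,560

Deductible still to meet: €2,050 − €690 = €1,360.
The remaining €58,110 (= €59,470 − €1,360) moves to coinsurance.
Coinsurance: €58,110 × 40% = €23,244.
That puts the owner's cost at €1,360 + €23,244 = €24,604 before any cap.
Adding €24,604 to the €690 already spent would give €25,294, which exceeds the €7,250 cap; the owner pays just €7,250 − €690 = €6,560.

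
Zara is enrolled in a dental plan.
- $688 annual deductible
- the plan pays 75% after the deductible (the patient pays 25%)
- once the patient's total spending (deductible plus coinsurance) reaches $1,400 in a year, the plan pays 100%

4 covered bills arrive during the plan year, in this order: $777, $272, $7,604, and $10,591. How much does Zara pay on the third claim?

$621.75

Bill 1, $777: $688 finishes the deductible; $89 goes to coinsurance; 25% of $89 = $22.25. Cost to patient: $710.25. OOP to date $710.25.
Bill 2, $272: deductible already satisfied, so patient's share is 25% × $272 = $68. Patient pays $68; OOP now $778.25.
Bill 3, $7,604: deductible met; 25% of $7,604 = $1,901. Adding that to $778.25 gives $2,679.25, past the $1,400 cap; patient pays only $1,400 − $778.25 = $621.75.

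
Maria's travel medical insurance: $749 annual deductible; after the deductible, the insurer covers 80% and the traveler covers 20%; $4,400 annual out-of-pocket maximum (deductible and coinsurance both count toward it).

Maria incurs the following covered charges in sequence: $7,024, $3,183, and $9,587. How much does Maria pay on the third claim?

Claim 1 — $7,024: $749 finishes the deductible; $6,275 goes to coinsurance; 20% of $6,275 = $1,255. Traveler pays $2,004; OOP now $2,004.
Claim 2 — $3,183: deductible already satisfied, so traveler's share is 20% × $3,183 = $636.60. Traveler owes $636.60 (running OOP $2,640.60).
Claim 3 — $9,587: deductible already satisfied, so traveler's share is 20% × $9,587 = $1,917.40. Adding that to $2,640.60 gives $4,558, past the $4,400 cap; traveler pays only $4,400 − $2,640.60 = $1,759.40.

$1,759.40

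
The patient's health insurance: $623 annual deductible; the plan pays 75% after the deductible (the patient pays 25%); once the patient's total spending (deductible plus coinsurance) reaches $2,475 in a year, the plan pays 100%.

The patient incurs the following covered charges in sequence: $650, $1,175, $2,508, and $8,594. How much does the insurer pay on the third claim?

Bill 1, $650: deductible takes $623, $27 remains; 25% of $27 = $6.75. Patient pays $629.75; OOP now $629.75. Plan pays $650 − $629.75 = $20.25.
Bill 2, $1,175: 25% coinsurance on $1,175 = $293.75. Patient owes $293.75 (running OOP $923.50). Plan pays $1,175 − $293.75 = $881.25.
Bill 3, $2,508: 25% coinsurance on $2,508 = $627. Patient pays $627; OOP now $1,550.50. Plan pays $2,508 − $627 = $1,881.

$1,881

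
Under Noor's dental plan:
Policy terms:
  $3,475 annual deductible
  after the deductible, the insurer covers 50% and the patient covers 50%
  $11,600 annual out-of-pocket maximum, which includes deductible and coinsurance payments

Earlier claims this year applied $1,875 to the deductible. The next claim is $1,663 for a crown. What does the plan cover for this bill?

$31.50

Deductible still to meet: $3,475 − $1,875 = $1,600.
After the $1,600 deductible portion, $1,663 − $1,600 = $63 is subject to coinsurance.
50% of $63 = $31.50 falls to the patient.
That puts the patient's cost at $1,600 + $31.50 = $1,631.50 before any cap.
Total out-of-pocket so far would be $1,875 + $1,631.50 = $3,506.50, below the $11,600 cap — no reduction.
The plan picks up $1,663 − $1,631.50 = $31.50.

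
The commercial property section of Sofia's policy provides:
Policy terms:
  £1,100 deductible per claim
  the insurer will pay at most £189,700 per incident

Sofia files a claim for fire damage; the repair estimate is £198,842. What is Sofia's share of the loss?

After the deductible, £198,842 − £1,100 = £197,742 remains.
The £189,700 per-incident cap binds; insurer pays £189,700.
Out of pocket: £198,842 − £189,700 = £9,142.

£9,142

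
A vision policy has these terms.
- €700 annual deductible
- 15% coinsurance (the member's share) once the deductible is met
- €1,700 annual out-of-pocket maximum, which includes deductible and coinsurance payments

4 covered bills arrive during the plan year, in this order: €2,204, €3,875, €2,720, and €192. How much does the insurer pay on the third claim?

€2,526.85

Claim 1 (€2,204): €700 finishes the deductible; €1,504 goes to coinsurance; member's 15% is €225.60. Member owes €925.60 (running OOP €925.60). Plan pays €2,204 − €925.60 = €1,278.40.
Claim 2 (€3,875): 15% coinsurance on €3,875 = €581.25. Member owes €581.25 (running OOP €1,506.85). Insurer: €3,875 − €581.25 = €3,293.75.
Claim 3 (€2,720): deductible already satisfied, so member's share is 15% × €2,720 = €408. That would push OOP to €1,914.85, over the €1,700 cap, so member pays €1,700 − €1,506.85 = €193.15. Plan pays €2,720 − €193.15 = €2,526.85.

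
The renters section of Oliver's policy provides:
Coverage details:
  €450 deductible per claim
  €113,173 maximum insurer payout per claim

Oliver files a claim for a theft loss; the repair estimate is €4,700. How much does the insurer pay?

€4,250

Less the €450 deductible: €4,700 − €450 = €4,250.
That's under the €113,173 cap, so the insurer reimburses the full €4,250.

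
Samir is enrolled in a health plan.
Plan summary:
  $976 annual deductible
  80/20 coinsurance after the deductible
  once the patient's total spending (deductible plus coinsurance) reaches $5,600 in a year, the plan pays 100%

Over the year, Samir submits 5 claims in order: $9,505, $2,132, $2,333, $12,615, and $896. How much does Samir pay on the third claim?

$466.60

Claim 1 — $9,505: deductible takes $976, $8,529 remains; patient's 20% is $1,705.80. Patient owes $2,681.80 (running OOP $2,681.80).
Claim 2 — $2,132: 20% coinsurance on $2,132 = $426.40. Cost to patient: $426.40. OOP to date $3,108.20.
Claim 3 — $2,333: deductible already satisfied, so patient's share is 20% × $2,333 = $466.60. Patient owes $466.60 (running OOP $3,574.80).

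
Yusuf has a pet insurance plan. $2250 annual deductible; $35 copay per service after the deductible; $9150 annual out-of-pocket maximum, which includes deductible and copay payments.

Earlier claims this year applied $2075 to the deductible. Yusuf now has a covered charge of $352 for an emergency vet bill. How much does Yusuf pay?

$210

Deductible still to meet: $2250 − $2075 = $175.
The remaining $177 (= $352 − $175) moves to the copay.
Copay on this service: $35.
So the owner owes $175 + $35 = $210 before any cap.
Cumulative spending $2075 + $210 = $2285 stays under the $9150 maximum.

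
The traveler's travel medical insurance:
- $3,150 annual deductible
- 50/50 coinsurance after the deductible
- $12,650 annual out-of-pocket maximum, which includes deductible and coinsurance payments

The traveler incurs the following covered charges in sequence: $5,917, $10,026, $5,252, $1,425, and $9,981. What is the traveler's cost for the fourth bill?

$477.50

Bill 1, $5,917: deductible takes $3,150, $2,767 remains; traveler's 50% is $1,383.50. Traveler owes $4,533.50 (running OOP $4,533.50).
Bill 2, $10,026: deductible already satisfied, so traveler's share is 50% × $10,026 = $5,013. Traveler pays $5,013; OOP now $9,546.50.
Bill 3, $5,252: deductible met; 50% of $5,252 = $2,626. Traveler pays $2,626; OOP now $12,172.50.
Bill 4, $1,425: deductible already satisfied, so traveler's share is 50% × $1,425 = $712.50. Adding that to $12,172.50 gives $12,885, past the $12,650 cap; traveler pays only $12,650 − $12,172.50 = $477.50.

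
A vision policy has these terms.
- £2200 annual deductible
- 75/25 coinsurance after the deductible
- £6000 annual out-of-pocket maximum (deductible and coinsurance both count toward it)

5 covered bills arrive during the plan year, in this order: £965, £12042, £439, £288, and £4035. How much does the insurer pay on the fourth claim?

£216

Claim 1 — £965: entire amount goes to the deductible. Member owes £965 (running OOP £965). Plan pays £965 − £965 = £0.
Claim 2 — £12042: £1235 finishes the deductible; £10807 goes to coinsurance; 25% of £10807 = £2701.75. Cost to member: £3936.75. OOP to date £4901.75. Plan pays £12042 − £3936.75 = £8105.25.
Claim 3 — £439: 25% coinsurance on £439 = £109.75. Member pays £109.75; OOP now £5011.50. Plan pays £439 − £109.75 = £329.25.
Claim 4 — £288: 25% coinsurance on £288 = £72. Cost to member: £72. OOP to date £5083.50. Insurer: £288 − £72 = £216.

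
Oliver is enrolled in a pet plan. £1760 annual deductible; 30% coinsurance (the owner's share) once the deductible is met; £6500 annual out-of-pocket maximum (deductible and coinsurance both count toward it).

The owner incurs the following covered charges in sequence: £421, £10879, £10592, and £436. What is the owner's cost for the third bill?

£1878

Claim 1 — £421: entire amount goes to the deductible. Cost to owner: £421. OOP to date £421.
Claim 2 — £10879: deductible takes £1339, £9540 remains; owner's 30% is £2862. Cost to owner: £4201. OOP to date £4622.
Claim 3 — £10592: deductible already satisfied, so owner's share is 30% × £10592 = £3177.60. Adding that to £4622 gives £7799.60, past the £6500 cap; owner pays only £6500 − £4622 = £1878.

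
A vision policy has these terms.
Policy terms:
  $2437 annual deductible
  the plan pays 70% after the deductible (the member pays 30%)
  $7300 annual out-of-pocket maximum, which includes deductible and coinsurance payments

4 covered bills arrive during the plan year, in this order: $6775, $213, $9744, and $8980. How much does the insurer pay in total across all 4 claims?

$18412

#1 ($6775): deductible takes $2437, $4338 remains; member's 30% is $1301.40. Member pays $3738.40; OOP now $3738.40. Insurer: $6775 − $3738.40 = $3036.60.
#2 ($213): deductible already satisfied, so member's share is 30% × $213 = $63.90. Member owes $63.90 (running OOP $3802.30). Plan pays $213 − $63.90 = $149.10.
#3 ($9744): deductible already satisfied, so member's share is 30% × $9744 = $2923.20. Member owes $2923.20 (running OOP $6725.50). Insurer: $9744 − $2923.20 = $6820.80.
#4 ($8980): deductible already satisfied, so member's share is 30% × $8980 = $2694. OOP would hit $9419.50 > $7300, so the cap limits the member to $7300 − $6725.50 = $574.50. Insurer: $8980 − $574.50 = $8405.50.
Insurer total: $3036.60 + $149.10 + $6820.80 + $8405.50 = $18412.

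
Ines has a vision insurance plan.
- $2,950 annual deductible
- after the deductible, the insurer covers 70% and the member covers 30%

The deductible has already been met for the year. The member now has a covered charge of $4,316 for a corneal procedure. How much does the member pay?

The deductible is already satisfied, so the full bill goes to coinsurance.
Member's 30% share of $4,316 is $1,294.80.

$1,294.80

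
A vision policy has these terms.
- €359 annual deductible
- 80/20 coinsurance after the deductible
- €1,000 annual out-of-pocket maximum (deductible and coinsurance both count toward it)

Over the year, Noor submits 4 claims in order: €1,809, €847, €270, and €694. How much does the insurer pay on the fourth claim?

Claim 1 (€1,809): €359 finishes the deductible; €1,450 goes to coinsurance; 20% of €1,450 = €290. Member pays €649; OOP now €649. Plan pays €1,809 − €649 = €1,160.
Claim 2 (€847): deductible already satisfied, so member's share is 20% × €847 = €169.40. Member pays €169.40; OOP now €818.40. Insurer: €847 − €169.40 = €677.60.
Claim 3 (€270): 20% coinsurance on €270 = €54. Member owes €54 (running OOP €872.40). Plan pays €270 − €54 = €216.
Claim 4 (€694): deductible already satisfied, so member's share is 20% × €694 = €138.80. Adding that to €872.40 gives €1,011.20, past the €1,000 cap; member pays only €1,000 − €872.40 = €127.60. Insurer: €694 − €127.60 = €566.40.

€566.40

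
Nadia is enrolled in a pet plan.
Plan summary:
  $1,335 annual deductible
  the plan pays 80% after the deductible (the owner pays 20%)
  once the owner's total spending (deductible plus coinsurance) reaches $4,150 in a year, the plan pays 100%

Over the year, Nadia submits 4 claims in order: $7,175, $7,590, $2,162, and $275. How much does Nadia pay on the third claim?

#1 ($7,175): $1,335 to deductible, leaving $5,840; coinsurance $5,840 × 20% = $1,168. Cost to owner: $2,503. OOP to date $2,503.
#2 ($7,590): 20% coinsurance on $7,590 = $1,518. Owner owes $1,518 (running OOP $4,021).
#3 ($2,162): 20% coinsurance on $2,162 = $432.40. Adding that to $4,021 gives $4,453.40, past the $4,150 cap; owner pays only $4,150 − $4,021 = $129.

$129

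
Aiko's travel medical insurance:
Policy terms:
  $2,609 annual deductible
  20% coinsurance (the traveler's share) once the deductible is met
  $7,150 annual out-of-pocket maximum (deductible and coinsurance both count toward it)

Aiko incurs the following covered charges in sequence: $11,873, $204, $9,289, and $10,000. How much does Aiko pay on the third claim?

Claim 1 ($11,873): deductible takes $2,609, $9,264 remains; 20% of $9,264 = $1,852.80. Cost to traveler: $4,461.80. OOP to date $4,461.80.
Claim 2 ($204): deductible already satisfied, so traveler's share is 20% × $204 = $40.80. Traveler owes $40.80 (running OOP $4,502.60).
Claim 3 ($9,289): 20% coinsurance on $9,289 = $1,857.80. Traveler owes $1,857.80 (running OOP $6,360.40).

$1,857.80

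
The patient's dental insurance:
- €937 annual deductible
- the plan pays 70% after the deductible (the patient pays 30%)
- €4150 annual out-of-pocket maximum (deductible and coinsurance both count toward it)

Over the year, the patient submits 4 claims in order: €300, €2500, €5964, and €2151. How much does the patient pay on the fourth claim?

€645.30

Claim 1 (€300): fully absorbed by the deductible. Patient pays €300; OOP now €300.
Claim 2 (€2500): €637 finishes the deductible; €1863 goes to coinsurance; patient's 30% is €558.90. Patient owes €1195.90 (running OOP €1495.90).
Claim 3 (€5964): 30% coinsurance on €5964 = €1789.20. Patient pays €1789.20; OOP now €3285.10.
Claim 4 (€2151): deductible met; 30% of €2151 = €645.30. Cost to patient: €645.30. OOP to date €3930.40.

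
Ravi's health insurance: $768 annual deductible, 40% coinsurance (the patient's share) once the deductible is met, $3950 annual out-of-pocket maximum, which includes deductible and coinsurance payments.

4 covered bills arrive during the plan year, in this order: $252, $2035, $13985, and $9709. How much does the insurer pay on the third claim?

Bill 1, $252: fully absorbed by the deductible. Patient owes $252 (running OOP $252). Plan pays $252 − $252 = $0.
Bill 2, $2035: $516 to deductible, leaving $1519; 40% of $1519 = $607.60. Patient pays $1123.60; OOP now $1375.60. Plan pays $2035 − $1123.60 = $911.40.
Bill 3, $13985: deductible met; 40% of $13985 = $5594. OOP would hit $6969.60 > $3950, so the cap limits the patient to $3950 − $1375.60 = $2574.40. Plan pays $13985 − $2574.40 = $11410.60.

$11410.60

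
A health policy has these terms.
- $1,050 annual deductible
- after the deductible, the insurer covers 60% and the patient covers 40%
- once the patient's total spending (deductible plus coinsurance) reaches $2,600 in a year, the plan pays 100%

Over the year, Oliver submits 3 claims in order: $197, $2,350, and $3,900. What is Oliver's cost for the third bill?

Claim 1 ($197): fully absorbed by the deductible. Cost to patient: $197. OOP to date $197.
Claim 2 ($2,350): $853 finishes the deductible; $1,497 goes to coinsurance; 40% of $1,497 = $598.80. Patient pays $1,451.80; OOP now $1,648.80.
Claim 3 ($3,900): 40% coinsurance on $3,900 = $1,560. OOP would hit $3,208.80 > $2,600, so the cap limits the patient to $2,600 − $1,648.80 = $951.20.

$951.20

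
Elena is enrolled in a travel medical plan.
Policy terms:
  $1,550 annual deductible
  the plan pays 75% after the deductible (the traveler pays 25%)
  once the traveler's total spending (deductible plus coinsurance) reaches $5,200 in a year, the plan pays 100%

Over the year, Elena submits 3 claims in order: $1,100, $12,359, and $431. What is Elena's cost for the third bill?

$107.75

Claim 1 — $1,100: all of it applies to the deductible. Cost to traveler: $1,100. OOP to date $1,100.
Claim 2 — $12,359: $450 finishes the deductible; $11,909 goes to coinsurance; coinsurance $11,909 × 25% = $2,977.25. Traveler owes $3,427.25 (running OOP $4,527.25).
Claim 3 — $431: deductible already satisfied, so traveler's share is 25% × $431 = $107.75. Cost to traveler: $107.75. OOP to date $4,635.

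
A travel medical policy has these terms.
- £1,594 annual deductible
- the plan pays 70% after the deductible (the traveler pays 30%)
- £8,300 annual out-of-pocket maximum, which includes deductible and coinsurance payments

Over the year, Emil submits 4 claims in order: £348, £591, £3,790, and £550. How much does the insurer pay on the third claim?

£2,194.50

Claim 1 — £348: all of it applies to the deductible. Traveler pays £348; OOP now £348. Plan pays £348 − £348 = £0.
Claim 2 — £591: entire amount goes to the deductible. Cost to traveler: £591. OOP to date £939. Plan pays £591 − £591 = £0.
Claim 3 — £3,790: deductible takes £655, £3,135 remains; coinsurance £3,135 × 30% = £940.50. Traveler owes £1,595.50 (running OOP £2,534.50). Plan pays £3,790 − £1,595.50 = £2,194.50.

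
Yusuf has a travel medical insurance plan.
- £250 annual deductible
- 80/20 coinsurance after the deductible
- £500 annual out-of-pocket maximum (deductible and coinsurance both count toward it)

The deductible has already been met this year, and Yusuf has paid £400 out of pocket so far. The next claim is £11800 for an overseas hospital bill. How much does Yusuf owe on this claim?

£100

The deductible is already satisfied, so the full bill goes to coinsurance.
Traveler's 20% share of £11800 is £2360.
Adding £2360 to the £400 already spent would give £2760, which exceeds the £500 cap; the traveler pays just £500 − £400 = £100.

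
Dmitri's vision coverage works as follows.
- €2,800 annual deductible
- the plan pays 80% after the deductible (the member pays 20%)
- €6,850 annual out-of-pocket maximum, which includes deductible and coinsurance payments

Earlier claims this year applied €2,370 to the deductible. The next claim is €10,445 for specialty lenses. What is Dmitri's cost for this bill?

€2,433

€2,370 of the €2,800 deductible is already met, leaving €430.
The remaining €10,015 (= €10,445 − €430) moves to coinsurance.
Member's 20% share of €10,015 is €2,003.
That puts the member's cost at €430 + €2,003 = €2,433 before any cap.
Total out-of-pocket so far would be €2,370 + €2,433 = €4,803, below the €6,850 cap — no reduction.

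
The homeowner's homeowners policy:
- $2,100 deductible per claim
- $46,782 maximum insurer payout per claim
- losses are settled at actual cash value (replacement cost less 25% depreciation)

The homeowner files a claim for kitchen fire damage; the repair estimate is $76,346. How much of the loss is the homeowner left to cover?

$29,564

Actual cash value after 25% depreciation: $76,346 × 75% = $57,259.50.
Subtract the deductible: $57,259.50 − $2,100 = $55,159.50.
Since $55,159.50 > $46,782, the payout is capped at $46,782.
The homeowner bears the rest of the original loss: $76,346 − $46,782 = $29,564.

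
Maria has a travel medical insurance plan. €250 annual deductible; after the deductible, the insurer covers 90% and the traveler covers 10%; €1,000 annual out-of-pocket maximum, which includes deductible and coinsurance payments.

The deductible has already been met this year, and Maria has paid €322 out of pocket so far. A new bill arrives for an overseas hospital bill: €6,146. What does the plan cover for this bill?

With the deductible met, the entire €6,146 is subject to coinsurance.
Coinsurance: €6,146 × 10% = €614.60.
Cumulative spending €322 + €614.60 = €936.60 stays under the €1,000 maximum.
Insurer pays the balance: €6,146 − €614.60 = €5,531.40.

€5,531.40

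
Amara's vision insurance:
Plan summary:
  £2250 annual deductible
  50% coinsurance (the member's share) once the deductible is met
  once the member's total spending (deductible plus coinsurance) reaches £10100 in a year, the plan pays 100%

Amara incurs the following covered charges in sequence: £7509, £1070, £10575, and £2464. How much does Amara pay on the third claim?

Claim 1 — £7509: deductible takes £2250, £5259 remains; member's 50% is £2629.50. Cost to member: £4879.50. OOP to date £4879.50.
Claim 2 — £1070: deductible met; 50% of £1070 = £535. Cost to member: £535. OOP to date £5414.50.
Claim 3 — £10575: deductible already satisfied, so member's share is 50% × £10575 = £5287.50. Adding that to £5414.50 gives £10702, past the £10100 cap; member pays only £10100 − £5414.50 = £4685.50.

£4685.50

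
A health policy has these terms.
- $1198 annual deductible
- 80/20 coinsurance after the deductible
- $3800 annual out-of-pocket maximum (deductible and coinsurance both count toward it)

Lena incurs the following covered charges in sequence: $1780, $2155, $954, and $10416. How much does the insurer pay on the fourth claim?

Bill 1, $1780: deductible takes $1198, $582 remains; coinsurance $582 × 20% = $116.40. Cost to patient: $1314.40. OOP to date $1314.40. Insurer: $1780 − $1314.40 = $465.60.
Bill 2, $2155: 20% coinsurance on $2155 = $431. Cost to patient: $431. OOP to date $1745.40. Insurer: $2155 − $431 = $1724.
Bill 3, $954: deductible met; 20% of $954 = $190.80. Cost to patient: $190.80. OOP to date $1936.20. Insurer: $954 − $190.80 = $763.20.
Bill 4, $10416: 20% coinsurance on $10416 = $2083.20. OOP would hit $4019.40 > $3800, so the cap limits the patient to $3800 − $1936.20 = $1863.80. Plan pays $10416 − $1863.80 = $8552.20.

$8552.20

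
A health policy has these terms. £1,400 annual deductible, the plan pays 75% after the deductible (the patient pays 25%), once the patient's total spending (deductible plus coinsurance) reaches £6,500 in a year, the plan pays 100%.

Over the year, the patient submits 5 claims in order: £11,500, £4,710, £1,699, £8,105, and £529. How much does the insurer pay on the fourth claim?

Claim 1 (£11,500): £1,400 finishes the deductible; £10,100 goes to coinsurance; coinsurance £10,100 × 25% = £2,525. Patient pays £3,925; OOP now £3,925. Insurer: £11,500 − £3,925 = £7,575.
Claim 2 (£4,710): 25% coinsurance on £4,710 = £1,177.50. Patient owes £1,177.50 (running OOP £5,102.50). Plan pays £4,710 − £1,177.50 = £3,532.50.
Claim 3 (£1,699): deductible already satisfied, so patient's share is 25% × £1,699 = £424.75. Patient pays £424.75; OOP now £5,527.25. Insurer: £1,699 − £424.75 = £1,274.25.
Claim 4 (£8,105): 25% coinsurance on £8,105 = £2,026.25. That would push OOP to £7,553.50, over the £6,500 cap, so patient pays £6,500 − £5,527.25 = £972.75. Insurer: £8,105 − £972.75 = £7,132.25.

£7,132.25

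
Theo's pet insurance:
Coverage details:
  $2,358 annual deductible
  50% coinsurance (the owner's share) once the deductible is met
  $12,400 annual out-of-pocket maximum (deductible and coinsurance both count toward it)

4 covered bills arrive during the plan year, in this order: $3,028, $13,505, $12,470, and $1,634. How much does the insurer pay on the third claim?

$9,515.50

Claim 1 — $3,028: $2,358 finishes the deductible; $670 goes to coinsurance; owner's 50% is $335. Owner pays $2,693; OOP now $2,693. Insurer: $3,028 − $2,693 = $335.
Claim 2 — $13,505: deductible already satisfied, so owner's share is 50% × $13,505 = $6,752.50. Owner owes $6,752.50 (running OOP $9,445.50). Plan pays $13,505 − $6,752.50 = $6,752.50.
Claim 3 — $12,470: deductible met; 50% of $12,470 = $6,235. Adding that to $9,445.50 gives $15,680.50, past the $12,400 cap; owner pays only $12,400 − $9,445.50 = $2,954.50. Plan pays $12,470 − $2,954.50 = $9,515.50.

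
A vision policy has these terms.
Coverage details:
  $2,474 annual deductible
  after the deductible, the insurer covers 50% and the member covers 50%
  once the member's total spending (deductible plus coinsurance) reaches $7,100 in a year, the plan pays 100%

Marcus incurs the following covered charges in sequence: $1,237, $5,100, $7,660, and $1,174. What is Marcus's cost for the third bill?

$2,694.50

Bill 1, $1,237: fully absorbed by the deductible. Cost to member: $1,237. OOP to date $1,237.
Bill 2, $5,100: $1,237 finishes the deductible; $3,863 goes to coinsurance; member's 50% is $1,931.50. Member pays $3,168.50; OOP now $4,405.50.
Bill 3, $7,660: deductible already satisfied, so member's share is 50% × $7,660 = $3,830. That would push OOP to $8,235.50, over the $7,100 cap, so member pays $7,100 − $4,405.50 = $2,694.50.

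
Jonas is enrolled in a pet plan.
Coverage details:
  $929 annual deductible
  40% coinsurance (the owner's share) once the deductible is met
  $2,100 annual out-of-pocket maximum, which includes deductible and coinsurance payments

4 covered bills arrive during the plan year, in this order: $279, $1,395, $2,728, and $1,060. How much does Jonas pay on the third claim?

Claim 1 — $279: entire amount goes to the deductible. Owner pays $279; OOP now $279.
Claim 2 — $1,395: deductible takes $650, $745 remains; 40% of $745 = $298. Owner owes $948 (running OOP $1,227).
Claim 3 — $2,728: deductible met; 40% of $2,728 = $1,091.20. That would push OOP to $2,318.20, over the $2,100 cap, so owner pays $2,100 − $1,227 = $873.

$873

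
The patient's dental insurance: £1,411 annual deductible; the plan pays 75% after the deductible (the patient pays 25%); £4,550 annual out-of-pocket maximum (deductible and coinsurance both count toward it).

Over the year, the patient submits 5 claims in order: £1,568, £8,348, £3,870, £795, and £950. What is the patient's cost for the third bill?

£967.50

Claim 1 — £1,568: £1,411 to deductible, leaving £157; 25% of £157 = £39.25. Cost to patient: £1,450.25. OOP to date £1,450.25.
Claim 2 — £8,348: 25% coinsurance on £8,348 = £2,087. Patient owes £2,087 (running OOP £3,537.25).
Claim 3 — £3,870: 25% coinsurance on £3,870 = £967.50. Cost to patient: £967.50. OOP to date £4,504.75.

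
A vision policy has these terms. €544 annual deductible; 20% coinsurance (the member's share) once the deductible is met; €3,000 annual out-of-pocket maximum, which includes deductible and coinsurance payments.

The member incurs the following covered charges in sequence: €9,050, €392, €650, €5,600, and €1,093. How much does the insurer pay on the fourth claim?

€5,053.60

#1 (€9,050): €544 finishes the deductible; €8,506 goes to coinsurance; coinsurance €8,506 × 20% = €1,701.20. Member pays €2,245.20; OOP now €2,245.20. Plan pays €9,050 − €2,245.20 = €6,804.80.
#2 (€392): 20% coinsurance on €392 = €78.40. Member owes €78.40 (running OOP €2,323.60). Insurer: €392 − €78.40 = €313.60.
#3 (€650): deductible met; 20% of €650 = €130. Member owes €130 (running OOP €2,453.60). Plan pays €650 − €130 = €520.
#4 (€5,600): 20% coinsurance on €5,600 = €1,120. OOP would hit €3,573.60 > €3,000, so the cap limits the member to €3,000 − €2,453.60 = €546.40. Insurer: €5,600 − €546.40 = €5,053.60.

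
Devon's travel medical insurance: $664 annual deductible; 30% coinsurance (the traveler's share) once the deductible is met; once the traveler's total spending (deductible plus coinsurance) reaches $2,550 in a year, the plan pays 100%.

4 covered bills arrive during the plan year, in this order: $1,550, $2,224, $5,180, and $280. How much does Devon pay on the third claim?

$953

Claim 1 ($1,550): $664 finishes the deductible; $886 goes to coinsurance; coinsurance $886 × 30% = $265.80. Traveler owes $929.80 (running OOP $929.80).
Claim 2 ($2,224): deductible met; 30% of $2,224 = $667.20. Traveler pays $667.20; OOP now $1,597.
Claim 3 ($5,180): deductible already satisfied, so traveler's share is 30% × $5,180 = $1,554. OOP would hit $3,151 > $2,550, so the cap limits the traveler to $2,550 − $1,597 = $953.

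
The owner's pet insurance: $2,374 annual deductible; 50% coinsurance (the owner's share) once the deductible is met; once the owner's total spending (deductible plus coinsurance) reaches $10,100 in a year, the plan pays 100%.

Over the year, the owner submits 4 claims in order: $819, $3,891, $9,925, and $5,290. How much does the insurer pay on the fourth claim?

$3,694.50

Claim 1 ($819): all of it applies to the deductible. Cost to owner: $819. OOP to date $819. Insurer: $819 − $819 = $0.
Claim 2 ($3,891): deductible takes $1,555, $2,336 remains; coinsurance $2,336 × 50% = $1,168. Owner pays $2,723; OOP now $3,542. Plan pays $3,891 − $2,723 = $1,168.
Claim 3 ($9,925): deductible already satisfied, so owner's share is 50% × $9,925 = $4,962.50. Owner pays $4,962.50; OOP now $8,504.50. Plan pays $9,925 − $4,962.50 = $4,962.50.
Claim 4 ($5,290): deductible already satisfied, so owner's share is 50% × $5,290 = $2,645. OOP would hit $11,149.50 > $10,100, so the cap limits the owner to $10,100 − $8,504.50 = $1,595.50. Plan pays $5,290 − $1,595.50 = $3,694.50.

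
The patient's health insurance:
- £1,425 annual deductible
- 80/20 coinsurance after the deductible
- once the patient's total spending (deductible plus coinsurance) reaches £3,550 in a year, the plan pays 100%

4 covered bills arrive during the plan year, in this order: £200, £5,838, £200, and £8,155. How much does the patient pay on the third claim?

£40

Claim 1 (£200): entire amount goes to the deductible. Cost to patient: £200. OOP to date £200.
Claim 2 (£5,838): £1,225 finishes the deductible; £4,613 goes to coinsurance; patient's 20% is £922.60. Patient pays £2,147.60; OOP now £2,347.60.
Claim 3 (£200): 20% coinsurance on £200 = £40. Patient pays £40; OOP now £2,387.60.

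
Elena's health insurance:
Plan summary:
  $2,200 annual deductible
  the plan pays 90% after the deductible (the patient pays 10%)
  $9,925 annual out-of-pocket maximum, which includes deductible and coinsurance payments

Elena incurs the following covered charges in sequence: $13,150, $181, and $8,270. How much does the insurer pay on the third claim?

Bill 1, $13,150: $2,200 to deductible, leaving $10,950; coinsurance $10,950 × 10% = $1,095. Patient pays $3,295; OOP now $3,295. Insurer: $13,150 − $3,295 = $9,855.
Bill 2, $181: deductible met; 10% of $181 = $18.10. Patient pays $18.10; OOP now $3,313.10. Plan pays $181 − $18.10 = $162.90.
Bill 3, $8,270: deductible met; 10% of $8,270 = $827. Patient pays $827; OOP now $4,140.10. Insurer: $8,270 − $827 = $7,443.

$7,443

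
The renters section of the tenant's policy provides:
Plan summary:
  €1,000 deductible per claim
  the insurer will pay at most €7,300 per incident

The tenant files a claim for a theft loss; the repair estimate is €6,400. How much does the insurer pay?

€5,400

After the deductible, €6,400 − €1,000 = €5,400 remains.
That's under the €7,300 cap, so the insurer reimburses the full €5,400.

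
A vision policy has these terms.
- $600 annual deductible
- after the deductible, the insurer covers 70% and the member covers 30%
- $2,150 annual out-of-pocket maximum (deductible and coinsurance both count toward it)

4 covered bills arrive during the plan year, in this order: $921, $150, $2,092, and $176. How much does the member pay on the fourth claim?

$52.80

Claim 1 — $921: $600 finishes the deductible; $321 goes to coinsurance; member's 30% is $96.30. Member pays $696.30; OOP now $696.30.
Claim 2 — $150: 30% coinsurance on $150 = $45. Cost to member: $45. OOP to date $741.30.
Claim 3 — $2,092: 30% coinsurance on $2,092 = $627.60. Member owes $627.60 (running OOP $1,368.90).
Claim 4 — $176: deductible already satisfied, so member's share is 30% × $176 = $52.80. Member pays $52.80; OOP now $1,421.70.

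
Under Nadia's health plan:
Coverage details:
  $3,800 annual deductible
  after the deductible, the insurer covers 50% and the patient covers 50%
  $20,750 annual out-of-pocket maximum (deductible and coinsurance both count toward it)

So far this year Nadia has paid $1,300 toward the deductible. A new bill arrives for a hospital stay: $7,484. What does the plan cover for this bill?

Deductible still to meet: $3,800 − $1,300 = $2,500.
That leaves $7,484 − $2,500 = $4,984 for coinsurance.
50% of $4,984 = $2,492 falls to the patient.
Patient responsibility before any cap: $2,500 + $2,492 = $4,992.
Total out-of-pocket so far would be $1,300 + $4,992 = $6,292, below the $20,750 cap — no reduction.
The plan picks up $7,484 − $4,992 = $2,492.

$2,492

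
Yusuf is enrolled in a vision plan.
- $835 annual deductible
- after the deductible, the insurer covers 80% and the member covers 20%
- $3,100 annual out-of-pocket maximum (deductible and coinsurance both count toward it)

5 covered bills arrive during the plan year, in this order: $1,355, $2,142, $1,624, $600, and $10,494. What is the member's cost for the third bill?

Claim 1 — $1,355: $835 finishes the deductible; $520 goes to coinsurance; member's 20% is $104. Cost to member: $939. OOP to date $939.
Claim 2 — $2,142: deductible already satisfied, so member's share is 20% × $2,142 = $428.40. Member pays $428.40; OOP now $1,367.40.
Claim 3 — $1,624: 20% coinsurance on $1,624 = $324.80. Member pays $324.80; OOP now $1,692.20.

$324.80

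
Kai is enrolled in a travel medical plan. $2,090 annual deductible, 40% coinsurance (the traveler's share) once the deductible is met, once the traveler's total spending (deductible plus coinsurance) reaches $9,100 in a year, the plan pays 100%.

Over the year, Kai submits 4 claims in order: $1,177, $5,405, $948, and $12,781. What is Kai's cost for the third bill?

$379.20

Claim 1 — $1,177: all of it applies to the deductible. Cost to traveler: $1,177. OOP to date $1,177.
Claim 2 — $5,405: deductible takes $913, $4,492 remains; traveler's 40% is $1,796.80. Traveler owes $2,709.80 (running OOP $3,886.80).
Claim 3 — $948: 40% coinsurance on $948 = $379.20. Traveler owes $379.20 (running OOP $4,266).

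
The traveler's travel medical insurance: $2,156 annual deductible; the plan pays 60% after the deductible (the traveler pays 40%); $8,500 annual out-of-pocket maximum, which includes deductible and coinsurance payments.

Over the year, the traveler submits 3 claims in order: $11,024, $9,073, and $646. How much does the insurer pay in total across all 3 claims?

$12,243

#1 ($11,024): deductible takes $2,156, $8,868 remains; traveler's 40% is $3,547.20. Traveler pays $5,703.20; OOP now $5,703.20. Insurer: $11,024 − $5,703.20 = $5,320.80.
#2 ($9,073): deductible already satisfied, so traveler's share is 40% × $9,073 = $3,629.20. Adding that to $5,703.20 gives $9,332.40, past the $8,500 cap; traveler pays only $8,500 − $5,703.20 = $2,796.80. Insurer: $9,073 − $2,796.80 = $6,276.20.
#3 ($646): deductible already satisfied, so traveler's share is 40% × $646 = $258.40. Adding that to $8,500 gives $8,758.40, past the $8,500 cap; traveler pays only $8,500 − $8,500 = $0. Insurer: $646 − $0 = $646.
Insurer total = bills − traveler's total = $20,743 − $8,500 = $12,243.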